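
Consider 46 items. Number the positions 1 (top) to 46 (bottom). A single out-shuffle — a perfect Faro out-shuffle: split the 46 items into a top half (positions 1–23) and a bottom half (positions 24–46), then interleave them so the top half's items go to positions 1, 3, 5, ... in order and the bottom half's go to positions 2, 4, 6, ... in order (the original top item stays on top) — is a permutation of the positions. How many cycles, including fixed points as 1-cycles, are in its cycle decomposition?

9

Trace each unvisited position around until it returns:
(1) (2 3 5 9 17 33 ... len 12) (4 7 13 25) (6 11 21 41 36 26) (8 15 29 12 23 45 ... len 12) (10 19 37 28) (16 31) (22 43 40 34) ... plus 1 more
9 cycles in total.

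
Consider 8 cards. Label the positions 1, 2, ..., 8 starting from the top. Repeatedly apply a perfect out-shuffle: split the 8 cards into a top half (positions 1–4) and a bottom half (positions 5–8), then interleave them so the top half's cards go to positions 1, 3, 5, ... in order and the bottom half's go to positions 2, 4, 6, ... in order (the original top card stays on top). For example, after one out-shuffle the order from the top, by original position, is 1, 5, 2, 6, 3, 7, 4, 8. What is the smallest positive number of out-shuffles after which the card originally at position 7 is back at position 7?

3

Follow position 7 under repeated out-shuffles:
7 → 6 → 4 → 7
It first returns after 3 out-shuffles.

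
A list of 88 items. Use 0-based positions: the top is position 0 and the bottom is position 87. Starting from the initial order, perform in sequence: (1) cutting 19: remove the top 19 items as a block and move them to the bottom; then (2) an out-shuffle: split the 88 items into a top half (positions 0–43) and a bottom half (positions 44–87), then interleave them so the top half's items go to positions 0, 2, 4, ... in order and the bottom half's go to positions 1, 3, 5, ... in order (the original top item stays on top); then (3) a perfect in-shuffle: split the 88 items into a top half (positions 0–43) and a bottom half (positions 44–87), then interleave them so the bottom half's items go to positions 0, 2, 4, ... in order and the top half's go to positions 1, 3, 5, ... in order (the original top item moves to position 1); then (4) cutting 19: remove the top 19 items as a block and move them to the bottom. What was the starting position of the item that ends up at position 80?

65

Undo the operations in reverse order, starting from position 80:
  undo op 4 (cut 19): 80 ← 11
  undo op 3 (in-shuffle, from top half): 11 ← 5
  undo op 2 (out-shuffle, from bottom half): 5 ← 46
  undo op 1 (cut 19): 46 ← 65
So the item at position 80 came from original position 65.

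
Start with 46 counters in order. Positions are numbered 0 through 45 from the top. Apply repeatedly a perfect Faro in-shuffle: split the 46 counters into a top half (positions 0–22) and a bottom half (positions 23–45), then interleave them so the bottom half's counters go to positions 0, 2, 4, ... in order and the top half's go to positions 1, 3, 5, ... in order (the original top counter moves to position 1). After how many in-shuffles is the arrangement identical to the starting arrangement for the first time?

23

The in-shuffle permutes the 46 positions with cycle lengths [23, 23].
Every counter is home exactly when every cycle has completed a whole number of laps, i.e. after lcm(23) = 23 in-shuffles.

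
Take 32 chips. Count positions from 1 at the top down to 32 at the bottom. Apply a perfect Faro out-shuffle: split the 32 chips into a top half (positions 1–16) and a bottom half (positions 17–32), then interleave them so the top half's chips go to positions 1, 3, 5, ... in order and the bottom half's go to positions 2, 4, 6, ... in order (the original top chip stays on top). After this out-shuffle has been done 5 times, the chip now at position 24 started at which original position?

Work backwards from position 24, undoing one out-shuffle at a time:
24 ← 28 ← 30 ← 31 ← 16 ← 24
So the chip now at position 24 started at position 24.

24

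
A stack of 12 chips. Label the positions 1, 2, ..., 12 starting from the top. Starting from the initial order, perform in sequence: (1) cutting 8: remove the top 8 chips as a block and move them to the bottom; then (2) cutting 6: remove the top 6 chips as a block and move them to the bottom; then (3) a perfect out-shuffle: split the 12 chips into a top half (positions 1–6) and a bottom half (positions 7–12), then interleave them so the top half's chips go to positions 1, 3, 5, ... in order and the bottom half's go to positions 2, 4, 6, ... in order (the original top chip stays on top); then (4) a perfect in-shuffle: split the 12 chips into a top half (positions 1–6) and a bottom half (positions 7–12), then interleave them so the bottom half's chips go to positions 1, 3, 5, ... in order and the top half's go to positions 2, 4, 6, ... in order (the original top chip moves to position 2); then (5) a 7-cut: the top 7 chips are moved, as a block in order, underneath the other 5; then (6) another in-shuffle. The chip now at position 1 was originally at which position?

Undo the operations in reverse order, starting from position 1:
  undo op 6 (in-shuffle, from bottom half): 1 ← 7
  undo op 5 (cut 7): 7 ← 2
  undo op 4 (in-shuffle, from top half): 2 ← 1
  undo op 3 (out-shuffle, from top half): 1 ← 1
  undo op 2 (cut 6): 1 ← 7
  undo op 1 (cut 8): 7 ← 3
So the chip at position 1 came from original position 3.

3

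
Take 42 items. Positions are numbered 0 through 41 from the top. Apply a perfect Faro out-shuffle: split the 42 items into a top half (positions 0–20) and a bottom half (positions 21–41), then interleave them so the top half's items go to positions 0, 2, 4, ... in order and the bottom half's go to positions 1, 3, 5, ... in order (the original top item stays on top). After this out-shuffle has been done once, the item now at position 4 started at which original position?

Work backwards from position 4, undoing one out-shuffle at a time:
4 ← 2
So the item now at position 4 started at position 2.

2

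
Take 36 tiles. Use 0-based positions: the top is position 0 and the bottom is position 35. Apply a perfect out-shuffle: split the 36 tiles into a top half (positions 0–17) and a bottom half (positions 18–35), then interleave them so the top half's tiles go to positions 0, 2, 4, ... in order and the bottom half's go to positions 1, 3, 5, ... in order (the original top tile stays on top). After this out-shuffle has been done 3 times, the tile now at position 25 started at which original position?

25

Work backwards from position 25, undoing one out-shuffle at a time:
25 ← 30 ← 15 ← 25
So the tile now at position 25 started at position 25.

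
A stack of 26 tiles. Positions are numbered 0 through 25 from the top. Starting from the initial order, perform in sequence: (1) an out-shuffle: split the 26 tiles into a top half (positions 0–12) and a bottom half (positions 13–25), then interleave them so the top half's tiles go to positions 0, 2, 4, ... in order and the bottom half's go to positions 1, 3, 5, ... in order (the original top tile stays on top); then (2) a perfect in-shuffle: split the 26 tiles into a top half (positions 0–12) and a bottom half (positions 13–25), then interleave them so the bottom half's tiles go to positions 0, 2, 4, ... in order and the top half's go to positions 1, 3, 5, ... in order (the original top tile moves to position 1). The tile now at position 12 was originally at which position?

22

Undo the operations in reverse order, starting from position 12:
  undo op 2 (in-shuffle, from bottom half): 12 ← 19
  undo op 1 (out-shuffle, from bottom half): 19 ← 22
So the tile at position 12 came from original position 22.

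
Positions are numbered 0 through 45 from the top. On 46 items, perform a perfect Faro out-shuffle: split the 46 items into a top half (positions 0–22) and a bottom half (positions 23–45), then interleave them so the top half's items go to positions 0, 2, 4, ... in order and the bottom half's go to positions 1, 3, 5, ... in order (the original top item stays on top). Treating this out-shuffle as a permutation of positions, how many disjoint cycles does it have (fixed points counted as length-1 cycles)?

9

Trace each unvisited position around until it returns:
(0) (1 2 4 8 16 32 ... len 12) (3 6 12 24) (5 10 20 40 35 25) (7 14 28 11 22 44 ... len 12) (9 18 36 27) (15 30) (21 42 39 33) ... plus 1 more
9 cycles in total.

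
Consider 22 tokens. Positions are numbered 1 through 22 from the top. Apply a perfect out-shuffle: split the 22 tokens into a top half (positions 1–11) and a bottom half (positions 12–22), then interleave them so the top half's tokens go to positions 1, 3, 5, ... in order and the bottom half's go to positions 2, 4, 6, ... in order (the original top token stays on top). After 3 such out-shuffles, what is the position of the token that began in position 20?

Track the token's position through each out-shuffle:
20 → 18 → 14 → 6

6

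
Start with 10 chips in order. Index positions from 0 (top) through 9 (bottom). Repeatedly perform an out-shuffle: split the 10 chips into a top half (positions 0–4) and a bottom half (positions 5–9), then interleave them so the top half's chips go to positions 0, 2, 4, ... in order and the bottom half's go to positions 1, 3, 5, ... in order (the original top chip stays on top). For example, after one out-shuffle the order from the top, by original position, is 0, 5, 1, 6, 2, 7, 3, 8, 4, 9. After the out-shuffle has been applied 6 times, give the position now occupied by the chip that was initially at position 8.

Track the chip's position through each out-shuffle:
8 → 7 → 5 → 1 → 2 → 4 → 8

8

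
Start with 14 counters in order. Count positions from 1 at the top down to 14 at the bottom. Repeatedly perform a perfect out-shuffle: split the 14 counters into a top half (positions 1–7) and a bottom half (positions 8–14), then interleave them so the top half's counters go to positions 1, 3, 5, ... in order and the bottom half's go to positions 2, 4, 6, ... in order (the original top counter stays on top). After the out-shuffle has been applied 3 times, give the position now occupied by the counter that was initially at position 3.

4

Track the counter's position through each out-shuffle:
3 → 5 → 9 → 4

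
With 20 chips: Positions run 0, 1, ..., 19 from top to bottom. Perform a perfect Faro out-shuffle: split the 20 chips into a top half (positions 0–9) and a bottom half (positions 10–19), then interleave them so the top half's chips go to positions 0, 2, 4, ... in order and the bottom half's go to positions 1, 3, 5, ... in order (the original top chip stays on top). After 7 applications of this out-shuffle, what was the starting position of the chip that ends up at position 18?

4

Work backwards from position 18, undoing one out-shuffle at a time:
18 ← 9 ← 14 ← 7 ← 13 ← 16 ← 8 ← 4
So the chip now at position 18 started at position 4.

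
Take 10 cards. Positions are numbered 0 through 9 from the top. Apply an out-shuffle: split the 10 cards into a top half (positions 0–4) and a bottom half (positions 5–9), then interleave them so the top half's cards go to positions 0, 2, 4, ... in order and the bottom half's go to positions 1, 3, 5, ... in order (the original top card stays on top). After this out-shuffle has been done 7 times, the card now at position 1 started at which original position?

5

Work backwards from position 1, undoing one out-shuffle at a time:
1 ← 5 ← 7 ← 8 ← 4 ← 2 ← 1 ← 5
So the card now at position 1 started at position 5.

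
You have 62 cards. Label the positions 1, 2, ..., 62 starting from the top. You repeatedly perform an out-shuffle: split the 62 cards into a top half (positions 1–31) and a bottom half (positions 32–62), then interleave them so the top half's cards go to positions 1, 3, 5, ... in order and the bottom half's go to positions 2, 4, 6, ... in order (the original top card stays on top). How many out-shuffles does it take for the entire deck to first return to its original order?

The out-shuffle permutes the 62 positions with cycle lengths [1, 1, 60].
Every card is home exactly when every cycle has completed a whole number of laps, i.e. after lcm(1, 60) = 60 out-shuffles.

60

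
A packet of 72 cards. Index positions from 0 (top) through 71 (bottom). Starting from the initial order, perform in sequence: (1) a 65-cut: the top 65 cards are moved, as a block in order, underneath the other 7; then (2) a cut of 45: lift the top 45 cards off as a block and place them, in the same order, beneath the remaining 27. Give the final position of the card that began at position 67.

Track the card from position 67 forward through each operation:
  after op 1 (cut 65): 67 → 2
  after op 2 (cut 45): 2 → 29

29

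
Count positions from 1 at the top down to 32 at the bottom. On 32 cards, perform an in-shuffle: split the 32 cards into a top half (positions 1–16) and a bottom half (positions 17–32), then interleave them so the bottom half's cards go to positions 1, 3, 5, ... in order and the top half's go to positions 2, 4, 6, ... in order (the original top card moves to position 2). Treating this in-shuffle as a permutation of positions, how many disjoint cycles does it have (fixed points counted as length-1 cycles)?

4

Trace each unvisited position around until it returns:
(1 2 4 8 16 32 31 29 25 17) (3 6 12 24 15 30 27 21 9 18) (5 10 20 7 14 28 23 13 26 19) (11 22)
4 cycles in total.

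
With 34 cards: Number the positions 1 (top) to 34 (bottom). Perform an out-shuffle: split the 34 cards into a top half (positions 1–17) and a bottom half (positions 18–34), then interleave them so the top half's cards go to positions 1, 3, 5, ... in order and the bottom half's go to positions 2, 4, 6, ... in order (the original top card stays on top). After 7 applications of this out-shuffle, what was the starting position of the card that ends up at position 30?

Work backwards from position 30, undoing one out-shuffle at a time:
30 ← 32 ← 33 ← 17 ← 9 ← 5 ← 3 ← 2
So the card now at position 30 started at position 2.

2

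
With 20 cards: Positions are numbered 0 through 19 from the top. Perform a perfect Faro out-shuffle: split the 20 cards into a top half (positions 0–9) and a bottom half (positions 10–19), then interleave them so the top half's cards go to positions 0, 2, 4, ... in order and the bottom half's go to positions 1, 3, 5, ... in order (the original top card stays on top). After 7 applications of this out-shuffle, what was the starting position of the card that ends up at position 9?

Work backwards from position 9, undoing one out-shuffle at a time:
9 ← 14 ← 7 ← 13 ← 16 ← 8 ← 4 ← 2
So the card now at position 9 started at position 2.

2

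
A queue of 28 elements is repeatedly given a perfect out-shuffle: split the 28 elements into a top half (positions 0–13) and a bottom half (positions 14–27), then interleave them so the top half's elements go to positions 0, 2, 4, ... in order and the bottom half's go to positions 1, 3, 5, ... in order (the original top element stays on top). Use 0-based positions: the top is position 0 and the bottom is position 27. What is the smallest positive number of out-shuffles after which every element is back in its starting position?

18

The out-shuffle permutes the 28 positions with cycle lengths [1, 1, 2, 6, 18].
Every element is home exactly when every cycle has completed a whole number of laps, i.e. after lcm(1, 2, 6, 18) = 18 out-shuffles.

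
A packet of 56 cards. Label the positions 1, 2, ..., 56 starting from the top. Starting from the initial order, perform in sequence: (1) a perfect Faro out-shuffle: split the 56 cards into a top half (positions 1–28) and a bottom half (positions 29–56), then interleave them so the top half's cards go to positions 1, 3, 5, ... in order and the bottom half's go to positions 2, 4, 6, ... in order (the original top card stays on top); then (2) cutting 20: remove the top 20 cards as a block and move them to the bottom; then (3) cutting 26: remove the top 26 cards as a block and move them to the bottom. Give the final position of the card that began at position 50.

54

Track the card from position 50 forward through each operation:
  after op 1 (out-shuffle): 50 → 44
  after op 2 (cut 20): 44 → 24
  after op 3 (cut 26): 24 → 54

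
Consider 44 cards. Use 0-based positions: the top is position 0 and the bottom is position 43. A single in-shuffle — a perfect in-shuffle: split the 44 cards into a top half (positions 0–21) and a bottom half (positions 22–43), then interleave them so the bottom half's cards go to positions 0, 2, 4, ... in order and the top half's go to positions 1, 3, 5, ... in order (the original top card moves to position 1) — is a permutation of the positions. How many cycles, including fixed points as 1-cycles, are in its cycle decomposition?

Trace each unvisited position around until it returns:
(0 1 3 7 15 31 ... len 12) (2 5 11 23) (4 9 19 39 34 24) (6 13 27 10 21 43 ... len 12) (8 17 35 26) (14 29) (20 41 38 32)
7 cycles in total.

7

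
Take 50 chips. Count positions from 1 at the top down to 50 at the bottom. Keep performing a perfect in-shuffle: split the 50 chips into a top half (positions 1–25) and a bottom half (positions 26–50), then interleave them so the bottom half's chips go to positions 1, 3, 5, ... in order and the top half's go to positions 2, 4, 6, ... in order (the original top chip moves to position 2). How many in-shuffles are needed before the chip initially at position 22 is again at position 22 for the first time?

Follow position 22 under repeated in-shuffles:
22 → 44 → 37 → 23 → 46 → 41 → 31 → 11 → 22
It first returns after 8 in-shuffles.

8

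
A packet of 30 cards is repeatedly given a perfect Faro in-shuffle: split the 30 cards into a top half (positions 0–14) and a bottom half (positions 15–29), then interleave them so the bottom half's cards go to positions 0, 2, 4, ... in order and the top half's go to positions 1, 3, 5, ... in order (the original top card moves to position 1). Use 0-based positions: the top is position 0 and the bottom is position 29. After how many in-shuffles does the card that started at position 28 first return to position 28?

5

Follow position 28 under repeated in-shuffles:
28 → 26 → 22 → 14 → 29 → 28
It first returns after 5 in-shuffles.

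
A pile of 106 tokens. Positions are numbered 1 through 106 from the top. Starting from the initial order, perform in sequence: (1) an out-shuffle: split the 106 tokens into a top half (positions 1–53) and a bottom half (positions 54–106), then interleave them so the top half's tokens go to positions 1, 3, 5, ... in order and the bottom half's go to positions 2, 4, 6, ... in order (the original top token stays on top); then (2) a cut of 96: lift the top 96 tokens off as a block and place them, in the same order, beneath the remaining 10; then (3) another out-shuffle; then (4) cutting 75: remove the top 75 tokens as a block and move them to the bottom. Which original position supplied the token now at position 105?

93

Undo the operations in reverse order, starting from position 105:
  undo op 4 (cut 75): 105 ← 74
  undo op 3 (out-shuffle, from bottom half): 74 ← 90
  undo op 2 (cut 96): 90 ← 80
  undo op 1 (out-shuffle, from bottom half): 80 ← 93
So the token at position 105 came from original position 93.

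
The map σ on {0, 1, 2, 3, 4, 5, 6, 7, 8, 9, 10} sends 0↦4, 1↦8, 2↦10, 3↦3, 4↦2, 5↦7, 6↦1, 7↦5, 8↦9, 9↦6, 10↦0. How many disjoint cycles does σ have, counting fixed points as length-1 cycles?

4

Cycle decomposition: (0 4 2 10) (1 8 9 6) (3) (5 7).
4 cycles.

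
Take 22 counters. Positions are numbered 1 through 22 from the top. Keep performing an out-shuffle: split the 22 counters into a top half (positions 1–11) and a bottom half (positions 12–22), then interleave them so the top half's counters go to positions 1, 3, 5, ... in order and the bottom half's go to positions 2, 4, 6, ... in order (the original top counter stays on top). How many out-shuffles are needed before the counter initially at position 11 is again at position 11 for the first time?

Follow position 11 under repeated out-shuffles:
11 → 21 → 20 → 18 → 14 → 6 → 11
It first returns after 6 out-shuffles.

6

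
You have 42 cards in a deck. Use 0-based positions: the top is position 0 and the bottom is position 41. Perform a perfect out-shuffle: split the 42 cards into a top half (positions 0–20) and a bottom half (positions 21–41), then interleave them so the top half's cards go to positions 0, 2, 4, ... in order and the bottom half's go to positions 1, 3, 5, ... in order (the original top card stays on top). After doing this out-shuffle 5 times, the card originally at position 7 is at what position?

Track the card's position through each out-shuffle:
7 → 14 → 28 → 15 → 30 → 19

19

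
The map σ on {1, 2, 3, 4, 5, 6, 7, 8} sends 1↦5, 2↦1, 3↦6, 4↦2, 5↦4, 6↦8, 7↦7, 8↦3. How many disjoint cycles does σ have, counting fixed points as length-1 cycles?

3

Cycle decomposition: (1 5 4 2) (3 6 8) (7).
3 cycles.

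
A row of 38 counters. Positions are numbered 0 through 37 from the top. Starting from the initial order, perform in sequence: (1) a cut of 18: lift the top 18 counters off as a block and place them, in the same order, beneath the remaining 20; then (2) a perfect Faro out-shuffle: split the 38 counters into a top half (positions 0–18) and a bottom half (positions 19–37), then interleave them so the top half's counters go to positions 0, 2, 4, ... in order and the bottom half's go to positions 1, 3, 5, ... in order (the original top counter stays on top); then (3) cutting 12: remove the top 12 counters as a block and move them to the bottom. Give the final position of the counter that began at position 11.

13

Track the counter from position 11 forward through each operation:
  after op 1 (cut 18): 11 → 31
  after op 2 (out-shuffle): 31 → 25
  after op 3 (cut 12): 25 → 13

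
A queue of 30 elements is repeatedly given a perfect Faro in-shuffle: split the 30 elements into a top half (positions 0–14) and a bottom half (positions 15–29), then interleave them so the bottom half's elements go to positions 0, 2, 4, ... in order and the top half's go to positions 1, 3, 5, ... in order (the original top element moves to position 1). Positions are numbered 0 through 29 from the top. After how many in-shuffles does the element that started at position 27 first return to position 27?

5

Follow position 27 under repeated in-shuffles:
27 → 24 → 18 → 6 → 13 → 27
It first returns after 5 in-shuffles.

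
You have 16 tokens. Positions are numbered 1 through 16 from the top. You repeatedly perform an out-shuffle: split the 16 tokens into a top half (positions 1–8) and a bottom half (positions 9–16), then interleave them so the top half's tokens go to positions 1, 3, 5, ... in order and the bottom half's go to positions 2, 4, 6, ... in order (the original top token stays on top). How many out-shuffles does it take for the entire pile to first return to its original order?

4

The out-shuffle permutes the 16 positions with cycle lengths [1, 1, 2, 4, 4, 4].
Every token is home exactly when every cycle has completed a whole number of laps, i.e. after lcm(1, 2, 4) = 4 out-shuffles.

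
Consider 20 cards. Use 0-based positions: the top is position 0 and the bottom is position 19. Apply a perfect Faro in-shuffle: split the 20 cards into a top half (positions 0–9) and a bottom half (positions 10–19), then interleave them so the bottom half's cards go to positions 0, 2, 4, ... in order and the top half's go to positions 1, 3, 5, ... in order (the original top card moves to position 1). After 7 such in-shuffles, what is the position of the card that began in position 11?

Track the card's position through each in-shuffle:
11 → 2 → 5 → 11 → 2 → 5 → 11 → 2

2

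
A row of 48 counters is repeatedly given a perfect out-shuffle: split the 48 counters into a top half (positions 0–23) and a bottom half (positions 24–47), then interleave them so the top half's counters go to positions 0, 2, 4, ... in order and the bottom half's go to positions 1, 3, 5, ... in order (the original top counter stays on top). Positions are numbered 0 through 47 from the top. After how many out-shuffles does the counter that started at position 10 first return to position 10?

Follow position 10 under repeated out-shuffles:
10 → 20 → 40 → 33 → 19 → 38 → 29 → 11 → ... → 10 (length 23)
It first returns after 23 out-shuffles.

23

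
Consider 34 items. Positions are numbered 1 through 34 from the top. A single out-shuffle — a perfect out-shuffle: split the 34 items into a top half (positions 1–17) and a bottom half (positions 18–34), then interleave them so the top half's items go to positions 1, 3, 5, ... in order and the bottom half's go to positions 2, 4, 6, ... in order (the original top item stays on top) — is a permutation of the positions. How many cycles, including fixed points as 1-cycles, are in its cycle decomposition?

6

Trace each unvisited position around until it returns:
(1) (2 3 5 9 17 33 32 30 26 18) (4 7 13 25 16 31 28 22 10 19) (6 11 21 8 15 29 24 14 27 20) (12 23) (34)
6 cycles in total.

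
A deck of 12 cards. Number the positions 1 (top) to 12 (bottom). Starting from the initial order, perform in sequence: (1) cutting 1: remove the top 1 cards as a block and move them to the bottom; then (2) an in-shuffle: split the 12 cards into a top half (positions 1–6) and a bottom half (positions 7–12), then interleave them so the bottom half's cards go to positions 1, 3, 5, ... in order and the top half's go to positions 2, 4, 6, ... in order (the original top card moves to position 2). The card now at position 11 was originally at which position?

Undo the operations in reverse order, starting from position 11:
  undo op 2 (in-shuffle, from bottom half): 11 ← 12
  undo op 1 (cut 1): 12 ← 1
So the card at position 11 came from original position 1.

1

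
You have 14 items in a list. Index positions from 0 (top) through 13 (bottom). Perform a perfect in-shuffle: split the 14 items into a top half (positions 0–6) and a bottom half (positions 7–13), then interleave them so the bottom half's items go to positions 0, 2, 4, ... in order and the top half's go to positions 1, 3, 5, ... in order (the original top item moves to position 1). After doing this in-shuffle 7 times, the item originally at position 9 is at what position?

Track the item's position through each in-shuffle:
9 → 4 → 9 → 4 → 9 → 4 → 9 → 4

4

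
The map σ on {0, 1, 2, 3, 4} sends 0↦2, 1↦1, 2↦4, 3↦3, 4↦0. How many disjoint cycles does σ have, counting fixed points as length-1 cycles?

3

Cycle decomposition: (0 2 4) (1) (3).
3 cycles.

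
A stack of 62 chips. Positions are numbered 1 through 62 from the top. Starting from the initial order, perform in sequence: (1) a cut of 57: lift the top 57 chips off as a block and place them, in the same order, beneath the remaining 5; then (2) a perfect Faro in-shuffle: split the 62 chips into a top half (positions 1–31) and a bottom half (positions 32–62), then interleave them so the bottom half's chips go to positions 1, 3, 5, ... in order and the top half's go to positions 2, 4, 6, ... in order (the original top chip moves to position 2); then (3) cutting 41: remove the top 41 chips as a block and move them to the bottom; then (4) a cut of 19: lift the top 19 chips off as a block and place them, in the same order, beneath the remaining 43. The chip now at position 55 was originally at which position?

Undo the operations in reverse order, starting from position 55:
  undo op 4 (cut 19): 55 ← 12
  undo op 3 (cut 41): 12 ← 53
  undo op 2 (in-shuffle, from bottom half): 53 ← 58
  undo op 1 (cut 57): 58 ← 53
So the chip at position 55 came from original position 53.

53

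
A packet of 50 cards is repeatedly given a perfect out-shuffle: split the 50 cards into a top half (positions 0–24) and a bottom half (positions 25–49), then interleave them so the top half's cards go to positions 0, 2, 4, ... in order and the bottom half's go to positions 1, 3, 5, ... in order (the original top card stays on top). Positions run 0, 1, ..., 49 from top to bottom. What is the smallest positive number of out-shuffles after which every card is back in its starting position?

21

The out-shuffle permutes the 50 positions with cycle lengths [1, 1, 3, 3, 21, 21].
Every card is home exactly when every cycle has completed a whole number of laps, i.e. after lcm(1, 3, 21) = 21 out-shuffles.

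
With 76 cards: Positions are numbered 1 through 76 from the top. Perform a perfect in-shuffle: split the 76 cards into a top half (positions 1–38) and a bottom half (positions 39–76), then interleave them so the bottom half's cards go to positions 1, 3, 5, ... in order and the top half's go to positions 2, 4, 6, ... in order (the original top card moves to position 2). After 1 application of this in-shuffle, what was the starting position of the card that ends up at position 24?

12

Work backwards from position 24, undoing one in-shuffle at a time:
24 ← 12
So the card now at position 24 started at position 12.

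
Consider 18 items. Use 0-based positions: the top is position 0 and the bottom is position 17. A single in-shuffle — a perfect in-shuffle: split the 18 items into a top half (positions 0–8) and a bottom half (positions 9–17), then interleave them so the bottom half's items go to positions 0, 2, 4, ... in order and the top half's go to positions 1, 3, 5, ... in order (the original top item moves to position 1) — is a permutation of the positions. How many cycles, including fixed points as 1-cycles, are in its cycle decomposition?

Trace each unvisited position around until it returns:
(0 1 3 7 15 12 ... len 18)
1 cycle in total.

1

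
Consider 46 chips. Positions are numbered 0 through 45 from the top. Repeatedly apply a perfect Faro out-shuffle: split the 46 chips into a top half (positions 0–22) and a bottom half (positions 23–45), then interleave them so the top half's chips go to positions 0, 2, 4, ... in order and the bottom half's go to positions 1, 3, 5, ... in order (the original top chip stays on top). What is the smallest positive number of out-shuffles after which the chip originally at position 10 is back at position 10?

Follow position 10 under repeated out-shuffles:
10 → 20 → 40 → 35 → 25 → 5 → 10
It first returns after 6 out-shuffles.

6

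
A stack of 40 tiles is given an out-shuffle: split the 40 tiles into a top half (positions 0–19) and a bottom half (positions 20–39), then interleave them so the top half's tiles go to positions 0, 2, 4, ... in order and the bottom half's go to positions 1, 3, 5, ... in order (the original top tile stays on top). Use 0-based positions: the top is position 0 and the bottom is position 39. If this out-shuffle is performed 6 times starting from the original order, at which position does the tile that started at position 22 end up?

4

Track the tile's position through each out-shuffle:
22 → 5 → 10 → 20 → 1 → 2 → 4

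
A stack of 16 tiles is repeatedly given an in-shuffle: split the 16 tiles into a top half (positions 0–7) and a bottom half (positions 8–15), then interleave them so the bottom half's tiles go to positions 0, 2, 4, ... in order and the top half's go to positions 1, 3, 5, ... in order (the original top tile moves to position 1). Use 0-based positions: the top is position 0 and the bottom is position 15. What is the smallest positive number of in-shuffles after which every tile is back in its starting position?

The in-shuffle permutes the 16 positions with cycle lengths [8, 8].
Every tile is home exactly when every cycle has completed a whole number of laps, i.e. after lcm(8) = 8 in-shuffles.

8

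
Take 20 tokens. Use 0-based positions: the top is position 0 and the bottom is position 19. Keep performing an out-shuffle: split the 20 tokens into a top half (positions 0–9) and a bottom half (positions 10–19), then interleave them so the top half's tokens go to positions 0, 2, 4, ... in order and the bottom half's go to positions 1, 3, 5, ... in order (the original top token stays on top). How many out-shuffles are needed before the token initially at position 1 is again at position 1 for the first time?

Follow position 1 under repeated out-shuffles:
1 → 2 → 4 → 8 → 16 → 13 → 7 → 14 → 9 → 18 → 17 → 15 → 11 → 3 → 6 → 12 → 5 → 10 → 1
It first returns after 18 out-shuffles.

18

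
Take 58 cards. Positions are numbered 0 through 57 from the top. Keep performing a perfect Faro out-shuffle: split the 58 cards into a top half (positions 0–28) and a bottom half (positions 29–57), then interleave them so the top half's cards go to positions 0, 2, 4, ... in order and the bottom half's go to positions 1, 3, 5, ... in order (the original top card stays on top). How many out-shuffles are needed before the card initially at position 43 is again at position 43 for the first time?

Follow position 43 under repeated out-shuffles:
43 → 29 → 1 → 2 → 4 → 8 → 16 → 32 → 7 → 14 → 28 → 56 → 55 → 53 → 49 → 41 → 25 → 50 → 43
It first returns after 18 out-shuffles.

18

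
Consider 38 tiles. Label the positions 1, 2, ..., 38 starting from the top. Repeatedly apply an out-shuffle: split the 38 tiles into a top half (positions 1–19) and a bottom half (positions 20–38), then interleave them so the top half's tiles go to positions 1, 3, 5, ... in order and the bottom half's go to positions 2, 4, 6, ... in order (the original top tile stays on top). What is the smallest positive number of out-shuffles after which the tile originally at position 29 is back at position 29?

36

Follow position 29 under repeated out-shuffles:
29 → 20 → 2 → 3 → 5 → 9 → 17 → 33 → ... → 29 (length 36)
It first returns after 36 out-shuffles.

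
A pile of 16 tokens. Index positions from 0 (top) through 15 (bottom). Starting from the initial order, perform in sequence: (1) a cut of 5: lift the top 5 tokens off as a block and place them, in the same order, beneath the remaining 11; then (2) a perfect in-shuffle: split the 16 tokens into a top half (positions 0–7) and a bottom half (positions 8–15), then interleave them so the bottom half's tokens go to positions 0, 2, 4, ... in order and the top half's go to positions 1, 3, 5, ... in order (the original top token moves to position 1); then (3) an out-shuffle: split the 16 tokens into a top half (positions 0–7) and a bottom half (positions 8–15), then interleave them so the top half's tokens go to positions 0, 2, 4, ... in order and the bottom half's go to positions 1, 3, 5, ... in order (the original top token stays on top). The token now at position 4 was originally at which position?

Undo the operations in reverse order, starting from position 4:
  undo op 3 (out-shuffle, from top half): 4 ← 2
  undo op 2 (in-shuffle, from bottom half): 2 ← 9
  undo op 1 (cut 5): 9 ← 14
So the token at position 4 came from original position 14.

14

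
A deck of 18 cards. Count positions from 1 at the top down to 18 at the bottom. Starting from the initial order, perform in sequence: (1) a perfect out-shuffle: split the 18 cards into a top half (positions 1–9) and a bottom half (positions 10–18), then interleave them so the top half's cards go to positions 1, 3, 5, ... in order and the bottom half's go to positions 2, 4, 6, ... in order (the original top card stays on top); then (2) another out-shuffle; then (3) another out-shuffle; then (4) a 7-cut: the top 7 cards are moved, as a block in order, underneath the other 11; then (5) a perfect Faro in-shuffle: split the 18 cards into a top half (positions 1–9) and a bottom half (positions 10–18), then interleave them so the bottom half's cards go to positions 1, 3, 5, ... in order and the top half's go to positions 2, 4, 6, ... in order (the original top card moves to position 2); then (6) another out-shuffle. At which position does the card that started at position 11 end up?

6

Track the card from position 11 forward through each operation:
  after op 1 (out-shuffle): 11 → 4
  after op 2 (out-shuffle): 4 → 7
  after op 3 (out-shuffle): 7 → 13
  after op 4 (cut 7): 13 → 6
  after op 5 (in-shuffle): 6 → 12
  after op 6 (out-shuffle): 12 → 6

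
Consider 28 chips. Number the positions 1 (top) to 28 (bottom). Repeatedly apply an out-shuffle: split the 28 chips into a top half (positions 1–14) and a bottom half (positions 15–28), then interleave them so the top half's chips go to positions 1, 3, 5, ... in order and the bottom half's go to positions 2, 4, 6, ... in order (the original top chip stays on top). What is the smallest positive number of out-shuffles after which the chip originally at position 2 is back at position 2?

18

Follow position 2 under repeated out-shuffles:
2 → 3 → 5 → 9 → 17 → 6 → 11 → 21 → 14 → 27 → 26 → 24 → 20 → 12 → 23 → 18 → 8 → 15 → 2
It first returns after 18 out-shuffles.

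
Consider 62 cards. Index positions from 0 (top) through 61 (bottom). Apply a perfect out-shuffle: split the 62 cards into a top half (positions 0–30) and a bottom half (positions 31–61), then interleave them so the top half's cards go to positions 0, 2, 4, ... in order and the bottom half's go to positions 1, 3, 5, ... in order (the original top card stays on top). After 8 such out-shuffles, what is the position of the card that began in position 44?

40

Track the card's position through each out-shuffle:
44 → 27 → 54 → 47 → 33 → 5 → 10 → 20 → 40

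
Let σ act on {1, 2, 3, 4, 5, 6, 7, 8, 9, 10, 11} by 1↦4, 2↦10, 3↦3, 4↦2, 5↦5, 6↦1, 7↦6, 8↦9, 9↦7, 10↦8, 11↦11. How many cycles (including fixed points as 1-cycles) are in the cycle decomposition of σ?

Cycle decomposition: (1 4 2 10 8 9 7 6) (3) (5) (11).
4 cycles.

4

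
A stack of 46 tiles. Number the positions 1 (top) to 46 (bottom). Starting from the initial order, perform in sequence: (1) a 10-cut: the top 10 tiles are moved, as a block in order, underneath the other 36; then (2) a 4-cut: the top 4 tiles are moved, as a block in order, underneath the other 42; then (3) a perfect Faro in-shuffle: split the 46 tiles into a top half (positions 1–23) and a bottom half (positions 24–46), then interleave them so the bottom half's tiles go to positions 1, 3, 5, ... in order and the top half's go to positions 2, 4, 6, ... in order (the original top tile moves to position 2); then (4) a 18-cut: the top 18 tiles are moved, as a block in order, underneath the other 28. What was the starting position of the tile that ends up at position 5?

Undo the operations in reverse order, starting from position 5:
  undo op 4 (cut 18): 5 ← 23
  undo op 3 (in-shuffle, from bottom half): 23 ← 35
  undo op 2 (cut 4): 35 ← 39
  undo op 1 (cut 10): 39 ← 3
So the tile at position 5 came from original position 3.

3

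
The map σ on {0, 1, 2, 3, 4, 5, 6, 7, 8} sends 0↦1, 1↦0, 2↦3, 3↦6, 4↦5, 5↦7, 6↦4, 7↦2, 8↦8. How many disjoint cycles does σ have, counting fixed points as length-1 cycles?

3

Cycle decomposition: (0 1) (2 3 6 4 5 7) (8).
3 cycles.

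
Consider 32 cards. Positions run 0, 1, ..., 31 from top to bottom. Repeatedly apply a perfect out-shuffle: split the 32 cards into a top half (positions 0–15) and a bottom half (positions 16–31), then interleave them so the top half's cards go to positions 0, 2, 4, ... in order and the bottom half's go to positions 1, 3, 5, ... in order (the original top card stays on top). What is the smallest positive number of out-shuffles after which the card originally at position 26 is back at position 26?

Follow position 26 under repeated out-shuffles:
26 → 21 → 11 → 22 → 13 → 26
It first returns after 5 out-shuffles.

5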